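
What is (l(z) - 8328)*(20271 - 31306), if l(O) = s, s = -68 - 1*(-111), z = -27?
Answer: 91424975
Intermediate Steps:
s = 43 (s = -68 + 111 = 43)
l(O) = 43
(l(z) - 8328)*(20271 - 31306) = (43 - 8328)*(20271 - 31306) = -8285*(-11035) = 91424975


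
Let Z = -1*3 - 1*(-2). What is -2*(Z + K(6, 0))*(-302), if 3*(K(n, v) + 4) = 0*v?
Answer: -3020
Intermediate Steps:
K(n, v) = -4 (K(n, v) = -4 + (0*v)/3 = -4 + (1/3)*0 = -4 + 0 = -4)
Z = -1 (Z = -3 + 2 = -1)
-2*(Z + K(6, 0))*(-302) = -2*(-1 - 4)*(-302) = -2*(-5)*(-302) = 10*(-302) = -3020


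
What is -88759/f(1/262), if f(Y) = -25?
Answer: 88759/25 ≈ 3550.4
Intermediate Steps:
-88759/f(1/262) = -88759/(-25) = -88759*(-1/25) = 88759/25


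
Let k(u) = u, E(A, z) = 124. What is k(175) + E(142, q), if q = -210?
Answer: 299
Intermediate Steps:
k(175) + E(142, q) = 175 + 124 = 299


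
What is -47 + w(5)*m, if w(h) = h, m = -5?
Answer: -72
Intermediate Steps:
-47 + w(5)*m = -47 + 5*(-5) = -47 - 25 = -72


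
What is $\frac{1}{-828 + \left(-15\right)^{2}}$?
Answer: $- \frac{1}{603} \approx -0.0016584$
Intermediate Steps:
$\frac{1}{-828 + \left(-15\right)^{2}} = \frac{1}{-828 + 225} = \frac{1}{-603} = - \frac{1}{603}$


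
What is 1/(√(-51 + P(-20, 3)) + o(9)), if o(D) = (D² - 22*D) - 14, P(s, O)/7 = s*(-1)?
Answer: -131/17072 - √89/17072 ≈ -0.0082260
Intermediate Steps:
P(s, O) = -7*s (P(s, O) = 7*(s*(-1)) = 7*(-s) = -7*s)
o(D) = -14 + D² - 22*D
1/(√(-51 + P(-20, 3)) + o(9)) = 1/(√(-51 - 7*(-20)) + (-14 + 9² - 22*9)) = 1/(√(-51 + 140) + (-14 + 81 - 198)) = 1/(√89 - 131) = 1/(-131 + √89)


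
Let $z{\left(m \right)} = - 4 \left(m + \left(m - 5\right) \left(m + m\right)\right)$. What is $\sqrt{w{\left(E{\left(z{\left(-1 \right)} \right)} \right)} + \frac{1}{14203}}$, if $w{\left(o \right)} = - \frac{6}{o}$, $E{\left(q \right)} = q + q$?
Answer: $\frac{\sqrt{6663806149}}{312466} \approx 0.26125$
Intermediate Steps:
$z{\left(m \right)} = - 4 m - 8 m \left(-5 + m\right)$ ($z{\left(m \right)} = - 4 \left(m + \left(-5 + m\right) 2 m\right) = - 4 \left(m + 2 m \left(-5 + m\right)\right) = - 4 m - 8 m \left(-5 + m\right)$)
$E{\left(q \right)} = 2 q$
$\sqrt{w{\left(E{\left(z{\left(-1 \right)} \right)} \right)} + \frac{1}{14203}} = \sqrt{- \frac{6}{2 \cdot 4 \left(-1\right) \left(9 - -2\right)} + \frac{1}{14203}} = \sqrt{- \frac{6}{2 \cdot 4 \left(-1\right) \left(9 + 2\right)} + \frac{1}{14203}} = \sqrt{- \frac{6}{2 \cdot 4 \left(-1\right) 11} + \frac{1}{14203}} = \sqrt{- \frac{6}{2 \left(-44\right)} + \frac{1}{14203}} = \sqrt{- \frac{6}{-88} + \frac{1}{14203}} = \sqrt{\left(-6\right) \left(- \frac{1}{88}\right) + \frac{1}{14203}} = \sqrt{\frac{3}{44} + \frac{1}{14203}} = \sqrt{\frac{42653}{624932}} = \frac{\sqrt{6663806149}}{312466}$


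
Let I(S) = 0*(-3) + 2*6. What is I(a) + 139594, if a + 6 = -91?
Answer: 139606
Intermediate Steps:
a = -97 (a = -6 - 91 = -97)
I(S) = 12 (I(S) = 0 + 12 = 12)
I(a) + 139594 = 12 + 139594 = 139606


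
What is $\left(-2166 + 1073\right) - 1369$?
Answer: $-2462$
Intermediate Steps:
$\left(-2166 + 1073\right) - 1369 = -1093 - 1369 = -2462$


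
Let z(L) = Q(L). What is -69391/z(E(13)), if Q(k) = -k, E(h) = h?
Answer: 69391/13 ≈ 5337.8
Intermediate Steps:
z(L) = -L
-69391/z(E(13)) = -69391/((-1*13)) = -69391/(-13) = -69391*(-1/13) = 69391/13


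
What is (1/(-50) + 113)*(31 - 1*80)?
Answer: -276801/50 ≈ -5536.0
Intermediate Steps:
(1/(-50) + 113)*(31 - 1*80) = (-1/50 + 113)*(31 - 80) = (5649/50)*(-49) = -276801/50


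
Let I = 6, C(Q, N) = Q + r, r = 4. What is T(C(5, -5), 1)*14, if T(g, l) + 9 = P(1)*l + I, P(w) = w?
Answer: -28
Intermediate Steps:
C(Q, N) = 4 + Q (C(Q, N) = Q + 4 = 4 + Q)
T(g, l) = -3 + l (T(g, l) = -9 + (1*l + 6) = -9 + (l + 6) = -9 + (6 + l) = -3 + l)
T(C(5, -5), 1)*14 = (-3 + 1)*14 = -2*14 = -28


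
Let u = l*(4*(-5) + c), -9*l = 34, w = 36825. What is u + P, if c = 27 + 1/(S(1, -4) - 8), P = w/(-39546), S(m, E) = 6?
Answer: -1007899/39546 ≈ -25.487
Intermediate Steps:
l = -34/9 (l = -1/9*34 = -34/9 ≈ -3.7778)
P = -12275/13182 (P = 36825/(-39546) = 36825*(-1/39546) = -12275/13182 ≈ -0.93119)
c = 53/2 (c = 27 + 1/(6 - 8) = 27 + 1/(-2) = 27 - 1/2 = 53/2 ≈ 26.500)
u = -221/9 (u = -34*(4*(-5) + 53/2)/9 = -34*(-20 + 53/2)/9 = -34/9*13/2 = -221/9 ≈ -24.556)
u + P = -221/9 - 12275/13182 = -1007899/39546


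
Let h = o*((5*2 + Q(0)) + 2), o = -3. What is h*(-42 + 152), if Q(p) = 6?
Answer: -5940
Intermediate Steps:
h = -54 (h = -3*((5*2 + 6) + 2) = -3*((10 + 6) + 2) = -3*(16 + 2) = -3*18 = -54)
h*(-42 + 152) = -54*(-42 + 152) = -54*110 = -5940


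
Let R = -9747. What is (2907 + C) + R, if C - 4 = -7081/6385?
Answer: -43654941/6385 ≈ -6837.1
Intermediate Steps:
C = 18459/6385 (C = 4 - 7081/6385 = 18459/6385 ≈ 2.8910)
(2907 + C) + R = (2907 + 18459/6385) - 9747 = 18579654/6385 - 9747 = -43654941/6385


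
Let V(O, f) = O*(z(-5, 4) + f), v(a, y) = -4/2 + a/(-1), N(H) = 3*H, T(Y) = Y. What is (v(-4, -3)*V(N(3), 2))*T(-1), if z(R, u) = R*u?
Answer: 324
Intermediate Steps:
v(a, y) = -2 - a (v(a, y) = -4*1/2 + a*(-1) = -2 - a)
V(O, f) = O*(-20 + f) (V(O, f) = O*(-5*4 + f) = O*(-20 + f))
(v(-4, -3)*V(N(3), 2))*T(-1) = ((-2 - 1*(-4))*((3*3)*(-20 + 2)))*(-1) = ((-2 + 4)*(9*(-18)))*(-1) = (2*(-162))*(-1) = -324*(-1) = 324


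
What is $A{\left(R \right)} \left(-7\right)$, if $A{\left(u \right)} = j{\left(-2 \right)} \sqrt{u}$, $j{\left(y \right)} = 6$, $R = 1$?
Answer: $-42$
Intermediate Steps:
$A{\left(u \right)} = 6 \sqrt{u}$
$A{\left(R \right)} \left(-7\right) = 6 \sqrt{1} \left(-7\right) = 6 \cdot 1 \left(-7\right) = 6 \left(-7\right) = -42$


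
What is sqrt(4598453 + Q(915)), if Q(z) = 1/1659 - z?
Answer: sqrt(12653716485837)/1659 ≈ 2144.2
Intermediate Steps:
Q(z) = 1/1659 - z
sqrt(4598453 + Q(915)) = sqrt(4598453 + (1/1659 - 1*915)) = sqrt(4598453 + (1/1659 - 915)) = sqrt(4598453 - 1517984/1659) = sqrt(7627315543/1659) = sqrt(12653716485837)/1659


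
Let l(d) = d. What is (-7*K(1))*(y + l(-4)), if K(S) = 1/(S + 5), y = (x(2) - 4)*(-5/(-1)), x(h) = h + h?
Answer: 14/3 ≈ 4.6667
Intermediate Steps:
x(h) = 2*h
y = 0 (y = (2*2 - 4)*(-5/(-1)) = (4 - 4)*(-5*(-1)) = 0*5 = 0)
K(S) = 1/(5 + S)
(-7*K(1))*(y + l(-4)) = (-7/(5 + 1))*(0 - 4) = -7/6*(-4) = 14/3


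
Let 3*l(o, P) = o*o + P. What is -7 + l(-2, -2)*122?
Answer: 223/3 ≈ 74.333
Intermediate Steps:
l(o, P) = P/3 + o**2/3 (l(o, P) = (o*o + P)/3 = (o**2 + P)/3 = (P + o**2)/3 = P/3 + o**2/3)
-7 + l(-2, -2)*122 = -7 + ((1/3)*(-2) + (1/3)*(-2)**2)*122 = -7 + (-2/3 + (1/3)*4)*122 = -7 + (-2/3 + 4/3)*122 = -7 + (2/3)*122 = -7 + 244/3 = 223/3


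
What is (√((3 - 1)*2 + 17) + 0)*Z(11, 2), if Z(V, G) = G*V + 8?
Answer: 30*√21 ≈ 137.48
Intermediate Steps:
Z(V, G) = 8 + G*V
(√((3 - 1)*2 + 17) + 0)*Z(11, 2) = (√((3 - 1)*2 + 17) + 0)*(8 + 2*11) = (√(2*2 + 17) + 0)*(8 + 22) = (√(4 + 17) + 0)*30 = (√21 + 0)*30 = √21*30 = 30*√21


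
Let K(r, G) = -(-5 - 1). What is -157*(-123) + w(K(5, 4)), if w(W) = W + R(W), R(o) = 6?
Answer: 19323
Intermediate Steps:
K(r, G) = 6 (K(r, G) = -1*(-6) = 6)
w(W) = 6 + W (w(W) = W + 6 = 6 + W)
-157*(-123) + w(K(5, 4)) = -157*(-123) + (6 + 6) = 19311 + 12 = 19323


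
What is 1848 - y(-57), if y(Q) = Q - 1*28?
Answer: 1933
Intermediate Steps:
y(Q) = -28 + Q (y(Q) = Q - 28 = -28 + Q)
1848 - y(-57) = 1848 - (-28 - 57) = 1848 - 1*(-85) = 1848 + 85 = 1933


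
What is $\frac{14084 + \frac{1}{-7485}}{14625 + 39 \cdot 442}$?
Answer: $\frac{105418739}{238494555} \approx 0.44202$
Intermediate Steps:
$\frac{14084 + \frac{1}{-7485}}{14625 + 39 \cdot 442} = \frac{14084 - \frac{1}{7485}}{14625 + 17238} = \frac{105418739}{7485 \cdot 31863} = \frac{105418739}{7485} \cdot \frac{1}{31863} = \frac{105418739}{238494555}$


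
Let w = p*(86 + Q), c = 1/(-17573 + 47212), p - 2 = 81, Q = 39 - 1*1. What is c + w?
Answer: 305044589/29639 ≈ 10292.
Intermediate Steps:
Q = 38 (Q = 39 - 1 = 38)
p = 83 (p = 2 + 81 = 83)
c = 1/29639 ≈ 3.3739e-5
w = 10292 (w = 83*(86 + 38) = 83*124 = 10292)
c + w = 1/29639 + 10292 = 305044589/29639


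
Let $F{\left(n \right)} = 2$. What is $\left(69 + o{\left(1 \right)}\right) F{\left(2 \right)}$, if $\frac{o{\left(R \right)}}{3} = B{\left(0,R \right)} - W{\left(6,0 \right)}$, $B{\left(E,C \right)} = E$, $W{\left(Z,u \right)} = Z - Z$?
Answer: $138$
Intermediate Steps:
$W{\left(Z,u \right)} = 0$
$o{\left(R \right)} = 0$ ($o{\left(R \right)} = 3 \left(0 - 0\right) = 3 \left(0 + 0\right) = 3 \cdot 0 = 0$)
$\left(69 + o{\left(1 \right)}\right) F{\left(2 \right)} = \left(69 + 0\right) 2 = 69 \cdot 2 = 138$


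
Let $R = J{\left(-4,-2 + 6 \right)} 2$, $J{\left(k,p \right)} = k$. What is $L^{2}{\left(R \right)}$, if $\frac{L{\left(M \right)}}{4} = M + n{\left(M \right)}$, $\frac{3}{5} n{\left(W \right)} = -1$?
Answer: $\frac{13456}{9} \approx 1495.1$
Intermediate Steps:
$n{\left(W \right)} = - \frac{5}{3}$ ($n{\left(W \right)} = \frac{5}{3} \left(-1\right) = - \frac{5}{3}$)
$R = -8$ ($R = \left(-4\right) 2 = -8$)
$L{\left(M \right)} = - \frac{20}{3} + 4 M$ ($L{\left(M \right)} = 4 \left(M - \frac{5}{3}\right) = 4 \left(- \frac{5}{3} + M\right) = - \frac{20}{3} + 4 M$)
$L^{2}{\left(R \right)} = \left(- \frac{20}{3} + 4 \left(-8\right)\right)^{2} = \left(- \frac{20}{3} - 32\right)^{2} = \left(- \frac{116}{3}\right)^{2} = \frac{13456}{9}$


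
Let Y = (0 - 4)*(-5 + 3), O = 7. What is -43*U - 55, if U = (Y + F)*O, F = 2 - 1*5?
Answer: -1560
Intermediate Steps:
Y = 8 (Y = -4*(-2) = 8)
F = -3 (F = 2 - 5 = -3)
U = 35 (U = (8 - 3)*7 = 5*7 = 35)
-43*U - 55 = -43*35 - 55 = -1505 - 55 = -1560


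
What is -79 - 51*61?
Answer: -3190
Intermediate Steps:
-79 - 51*61 = -79 - 3111 = -3190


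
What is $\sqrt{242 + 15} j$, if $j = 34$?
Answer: $34 \sqrt{257} \approx 545.06$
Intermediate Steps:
$\sqrt{242 + 15} j = \sqrt{242 + 15} \cdot 34 = \sqrt{257} \cdot 34 = 34 \sqrt{257}$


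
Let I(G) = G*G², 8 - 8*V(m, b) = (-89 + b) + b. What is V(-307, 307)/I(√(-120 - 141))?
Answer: -517*I*√29/181656 ≈ -0.015326*I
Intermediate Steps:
V(m, b) = 97/8 - b/4 (V(m, b) = 1 - ((-89 + b) + b)/8 = 1 - (-89 + 2*b)/8 = 1 + (89/8 - b/4) = 97/8 - b/4)
I(G) = G³
V(-307, 307)/I(√(-120 - 141)) = (97/8 - ¼*307)/((√(-120 - 141))³) = (97/8 - 307/4)/((√(-261))³) = -517*I*√29/22707/8 = -517*I*√29/181656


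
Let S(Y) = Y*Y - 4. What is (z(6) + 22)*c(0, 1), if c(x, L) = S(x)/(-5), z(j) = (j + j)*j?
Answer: 376/5 ≈ 75.200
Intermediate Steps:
z(j) = 2*j**2 (z(j) = (2*j)*j = 2*j**2)
S(Y) = -4 + Y**2 (S(Y) = Y**2 - 4 = -4 + Y**2)
c(x, L) = 4/5 - x**2/5 (c(x, L) = (-4 + x**2)/(-5) = (-4 + x**2)*(-1/5) = 4/5 - x**2/5)
(z(6) + 22)*c(0, 1) = (2*6**2 + 22)*(4/5 - 1/5*0**2) = (2*36 + 22)*(4/5 - 1/5*0) = (72 + 22)*(4/5 + 0) = 94*(4/5) = 376/5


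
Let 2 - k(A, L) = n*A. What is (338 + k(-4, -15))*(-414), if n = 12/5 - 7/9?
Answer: -717232/5 ≈ -1.4345e+5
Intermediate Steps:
n = 73/45 (n = 12*(1/5) - 7*1/9 = 12/5 - 7/9 = 73/45 ≈ 1.6222)
k(A, L) = 2 - 73*A/45
(338 + k(-4, -15))*(-414) = (338 + (2 - 73/45*(-4)))*(-414) = (338 + (2 + 292/45))*(-414) = (338 + 382/45)*(-414) = (15592/45)*(-414) = -717232/5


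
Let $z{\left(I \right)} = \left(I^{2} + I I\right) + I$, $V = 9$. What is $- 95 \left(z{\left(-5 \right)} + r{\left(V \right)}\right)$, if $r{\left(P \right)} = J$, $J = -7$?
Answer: $-3610$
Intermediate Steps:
$r{\left(P \right)} = -7$
$z{\left(I \right)} = I + 2 I^{2}$ ($z{\left(I \right)} = \left(I^{2} + I^{2}\right) + I = 2 I^{2} + I = I + 2 I^{2}$)
$- 95 \left(z{\left(-5 \right)} + r{\left(V \right)}\right) = - 95 \left(- 5 \left(1 + 2 \left(-5\right)\right) - 7\right) = - 95 \left(- 5 \left(1 - 10\right) - 7\right) = - 95 \left(\left(-5\right) \left(-9\right) - 7\right) = - 95 \left(45 - 7\right) = \left(-95\right) 38 = -3610$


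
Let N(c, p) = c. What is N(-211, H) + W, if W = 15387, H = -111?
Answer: 15176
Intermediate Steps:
N(-211, H) + W = -211 + 15387 = 15176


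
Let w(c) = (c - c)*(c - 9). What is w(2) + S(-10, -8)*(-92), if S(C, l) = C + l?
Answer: 1656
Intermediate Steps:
w(c) = 0 (w(c) = 0*(-9 + c) = 0)
w(2) + S(-10, -8)*(-92) = 0 + (-10 - 8)*(-92) = 0 - 18*(-92) = 0 + 1656 = 1656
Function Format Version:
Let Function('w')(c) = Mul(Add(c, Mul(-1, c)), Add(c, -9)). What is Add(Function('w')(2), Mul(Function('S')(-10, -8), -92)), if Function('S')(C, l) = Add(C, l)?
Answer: 1656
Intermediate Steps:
Function('w')(c) = 0 (Function('w')(c) = Mul(0, Add(-9, c)) = 0)
Add(Function('w')(2), Mul(Function('S')(-10, -8), -92)) = Add(0, Mul(Add(-10, -8), -92)) = Add(0, Mul(-18, -92)) = Add(0, 1656) = 1656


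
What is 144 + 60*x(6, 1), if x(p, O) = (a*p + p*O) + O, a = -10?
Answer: -3036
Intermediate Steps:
x(p, O) = O - 10*p + O*p (x(p, O) = (-10*p + p*O) + O = (-10*p + O*p) + O = O - 10*p + O*p)
144 + 60*x(6, 1) = 144 + 60*(1 - 10*6 + 1*6) = 144 + 60*(1 - 60 + 6) = 144 + 60*(-53) = 144 - 3180 = -3036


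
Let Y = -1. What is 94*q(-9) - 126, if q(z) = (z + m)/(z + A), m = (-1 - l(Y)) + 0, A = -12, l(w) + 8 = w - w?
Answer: -2458/21 ≈ -117.05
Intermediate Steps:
l(w) = -8 (l(w) = -8 + (w - w) = -8 + 0 = -8)
m = 7 (m = (-1 - 1*(-8)) + 0 = (-1 + 8) + 0 = 7 + 0 = 7)
q(z) = (7 + z)/(-12 + z) (q(z) = (z + 7)/(z - 12) = (7 + z)/(-12 + z))
94*q(-9) - 126 = 94*((7 - 9)/(-12 - 9)) - 126 = 94*(-2/(-21)) - 126 = 94*(-1/21*(-2)) - 126 = 94*(2/21) - 126 = 188/21 - 126 = -2458/21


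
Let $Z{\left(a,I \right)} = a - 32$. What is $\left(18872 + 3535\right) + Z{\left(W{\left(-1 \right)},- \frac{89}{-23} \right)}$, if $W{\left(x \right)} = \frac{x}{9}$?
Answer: $\frac{201374}{9} \approx 22375.0$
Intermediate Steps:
$W{\left(x \right)} = \frac{x}{9}$ ($W{\left(x \right)} = x \frac{1}{9} = \frac{x}{9}$)
$Z{\left(a,I \right)} = -32 + a$ ($Z{\left(a,I \right)} = a - 32 = -32 + a$)
$\left(18872 + 3535\right) + Z{\left(W{\left(-1 \right)},- \frac{89}{-23} \right)} = \left(18872 + 3535\right) + \left(-32 + \frac{1}{9} \left(-1\right)\right) = 22407 - \frac{289}{9} = \frac{201374}{9}$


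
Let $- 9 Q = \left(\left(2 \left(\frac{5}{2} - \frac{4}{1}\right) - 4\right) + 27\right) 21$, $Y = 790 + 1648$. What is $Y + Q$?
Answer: $\frac{7174}{3} \approx 2391.3$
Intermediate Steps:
$Y = 2438$
$Q = - \frac{140}{3}$ ($Q = - \frac{\left(\left(2 \left(\frac{5}{2} - \frac{4}{1}\right) - 4\right) + 27\right) 21}{9} = - \frac{\left(\left(2 \left(5 \cdot \frac{1}{2} - 4\right) - 4\right) + 27\right) 21}{9} = - \frac{\left(\left(2 \left(\frac{5}{2} - 4\right) - 4\right) + 27\right) 21}{9} = - \frac{\left(\left(2 \left(- \frac{3}{2}\right) - 4\right) + 27\right) 21}{9} = - \frac{\left(\left(-3 - 4\right) + 27\right) 21}{9} = - \frac{\left(-7 + 27\right) 21}{9} = - \frac{20 \cdot 21}{9} = \left(- \frac{1}{9}\right) 420 = - \frac{140}{3} \approx -46.667$)
$Y + Q = 2438 - \frac{140}{3} = \frac{7174}{3}$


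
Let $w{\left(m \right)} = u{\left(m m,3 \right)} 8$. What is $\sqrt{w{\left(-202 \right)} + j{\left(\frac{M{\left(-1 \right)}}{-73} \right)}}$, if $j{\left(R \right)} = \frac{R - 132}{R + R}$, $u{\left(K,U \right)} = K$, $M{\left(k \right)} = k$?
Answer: $\frac{\sqrt{1286458}}{2} \approx 567.11$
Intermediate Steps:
$j{\left(R \right)} = \frac{-132 + R}{2 R}$
$w{\left(m \right)} = 8 m^{2}$ ($w{\left(m \right)} = m m 8 = m^{2} \cdot 8 = 8 m^{2}$)
$\sqrt{w{\left(-202 \right)} + j{\left(\frac{M{\left(-1 \right)}}{-73} \right)}} = \sqrt{8 \left(-202\right)^{2} + \frac{-132 - \frac{1}{-73}}{2 \left(- \frac{1}{-73}\right)}} = \sqrt{8 \cdot 40804 + \frac{-132 - - \frac{1}{73}}{2 \left(\left(-1\right) \left(- \frac{1}{73}\right)\right)}} = \sqrt{326432 + \frac{\frac{1}{\frac{1}{73}} \left(-132 + \frac{1}{73}\right)}{2}} = \sqrt{326432 + \frac{1}{2} \cdot 73 \left(- \frac{9635}{73}\right)} = \sqrt{326432 - \frac{9635}{2}} = \sqrt{\frac{643229}{2}} = \frac{\sqrt{1286458}}{2}$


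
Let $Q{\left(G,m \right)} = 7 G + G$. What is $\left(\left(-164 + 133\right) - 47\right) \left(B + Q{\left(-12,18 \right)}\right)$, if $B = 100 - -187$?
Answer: $-14898$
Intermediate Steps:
$Q{\left(G,m \right)} = 8 G$
$B = 287$ ($B = 100 + 187 = 287$)
$\left(\left(-164 + 133\right) - 47\right) \left(B + Q{\left(-12,18 \right)}\right) = \left(\left(-164 + 133\right) - 47\right) \left(287 + 8 \left(-12\right)\right) = \left(-31 - 47\right) \left(287 - 96\right) = \left(-78\right) 191 = -14898$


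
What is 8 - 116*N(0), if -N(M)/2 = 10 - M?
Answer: 2328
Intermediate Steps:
N(M) = -20 + 2*M (N(M) = -2*(10 - M) = -20 + 2*M)
8 - 116*N(0) = 8 - 116*(-20 + 2*0) = 8 - 116*(-20 + 0) = 8 - 116*(-20) = 8 + 2320 = 2328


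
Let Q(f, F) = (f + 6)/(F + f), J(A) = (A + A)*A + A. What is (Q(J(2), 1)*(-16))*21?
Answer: -5376/11 ≈ -488.73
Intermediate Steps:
J(A) = A + 2*A² (J(A) = (2*A)*A + A = 2*A² + A = A + 2*A²)
Q(f, F) = (6 + f)/(F + f)
(Q(J(2), 1)*(-16))*21 = (((6 + 2*(1 + 2*2))/(1 + 2*(1 + 2*2)))*(-16))*21 = (((6 + 2*(1 + 4))/(1 + 2*(1 + 4)))*(-16))*21 = (((6 + 2*5)/(1 + 2*5))*(-16))*21 = (((6 + 10)/(1 + 10))*(-16))*21 = ((16/11)*(-16))*21 = -256/11*21 = -5376/11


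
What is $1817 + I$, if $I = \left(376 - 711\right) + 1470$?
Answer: $2952$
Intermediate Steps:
$I = 1135$ ($I = -335 + 1470 = 1135$)
$1817 + I = 1817 + 1135 = 2952$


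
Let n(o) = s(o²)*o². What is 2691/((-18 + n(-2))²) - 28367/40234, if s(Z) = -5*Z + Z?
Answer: -41235007/135266708 ≈ -0.30484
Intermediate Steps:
s(Z) = -4*Z
n(o) = -4*o⁴ (n(o) = (-4*o²)*o² = -4*o⁴)
2691/((-18 + n(-2))²) - 28367/40234 = 2691/((-18 - 4*(-2)⁴)²) - 28367/40234 = 2691/((-18 - 4*16)²) - 28367*1/40234 = 2691/((-18 - 64)²) - 28367/40234 = 2691/((-82)²) - 28367/40234 = 2691/6724 - 28367/40234 = -41235007/135266708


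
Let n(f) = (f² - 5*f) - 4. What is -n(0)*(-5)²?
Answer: 100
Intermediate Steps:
n(f) = -4 + f² - 5*f
-n(0)*(-5)² = -(-4 + 0² - 5*0)*(-5)² = -(-4 + 0 + 0)*25 = -1*(-4)*25 = 4*25 = 100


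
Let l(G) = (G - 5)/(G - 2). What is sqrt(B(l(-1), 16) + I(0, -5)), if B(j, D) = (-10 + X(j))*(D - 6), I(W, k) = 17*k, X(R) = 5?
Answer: 3*I*sqrt(15) ≈ 11.619*I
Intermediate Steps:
l(G) = (-5 + G)/(-2 + G)
B(j, D) = 30 - 5*D (B(j, D) = (-10 + 5)*(D - 6) = -5*(-6 + D) = 30 - 5*D)
sqrt(B(l(-1), 16) + I(0, -5)) = sqrt((30 - 5*16) + 17*(-5)) = sqrt((30 - 80) - 85) = sqrt(-50 - 85) = sqrt(-135) = 3*I*sqrt(15)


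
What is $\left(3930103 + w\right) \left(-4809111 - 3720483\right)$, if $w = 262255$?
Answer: $-35759111642652$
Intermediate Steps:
$\left(3930103 + w\right) \left(-4809111 - 3720483\right) = \left(3930103 + 262255\right) \left(-4809111 - 3720483\right) = 4192358 \left(-8529594\right) = -35759111642652$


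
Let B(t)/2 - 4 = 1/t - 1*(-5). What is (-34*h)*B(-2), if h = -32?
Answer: 18496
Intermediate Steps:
B(t) = 18 + 2/t (B(t) = 8 + 2*(1/t - 1*(-5)) = 8 + 2*(1/t + 5) = 8 + 2*(5 + 1/t) = 8 + (10 + 2/t) = 18 + 2/t)
(-34*h)*B(-2) = (-34*(-32))*(18 + 2/(-2)) = 1088*(18 + 2*(-½)) = 1088*(18 - 1) = 1088*17 = 18496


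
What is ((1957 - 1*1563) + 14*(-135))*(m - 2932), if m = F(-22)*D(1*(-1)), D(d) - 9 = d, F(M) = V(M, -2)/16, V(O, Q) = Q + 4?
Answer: 4384776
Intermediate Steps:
V(O, Q) = 4 + Q
F(M) = 1/8 (F(M) = (4 - 2)/16 = 2*(1/16) = 1/8)
D(d) = 9 + d
m = 1 (m = (9 + 1*(-1))/8 = (9 - 1)/8 = (1/8)*8 = 1)
((1957 - 1*1563) + 14*(-135))*(m - 2932) = ((1957 - 1*1563) + 14*(-135))*(1 - 2932) = ((1957 - 1563) - 1890)*(-2931) = (394 - 1890)*(-2931) = -1496*(-2931) = 4384776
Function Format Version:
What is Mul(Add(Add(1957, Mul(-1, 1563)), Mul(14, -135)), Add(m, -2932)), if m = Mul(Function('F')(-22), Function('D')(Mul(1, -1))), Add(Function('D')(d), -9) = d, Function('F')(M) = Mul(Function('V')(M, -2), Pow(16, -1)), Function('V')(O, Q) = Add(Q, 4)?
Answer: 4384776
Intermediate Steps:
Function('V')(O, Q) = Add(4, Q)
Function('F')(M) = Rational(1, 8) (Function('F')(M) = Mul(Add(4, -2), Pow(16, -1)) = Mul(2, Rational(1, 16)) = Rational(1, 8))
Function('D')(d) = Add(9, d)
m = 1 (m = Mul(Rational(1, 8), Add(9, Mul(1, -1))) = Mul(Rational(1, 8), Add(9, -1)) = Mul(Rational(1, 8), 8) = 1)
Mul(Add(Add(1957, Mul(-1, 1563)), Mul(14, -135)), Add(m, -2932)) = Mul(Add(Add(1957, Mul(-1, 1563)), Mul(14, -135)), Add(1, -2932)) = Mul(Add(Add(1957, -1563), -1890), -2931) = Mul(Add(394, -1890), -2931) = Mul(-1496, -2931) = 4384776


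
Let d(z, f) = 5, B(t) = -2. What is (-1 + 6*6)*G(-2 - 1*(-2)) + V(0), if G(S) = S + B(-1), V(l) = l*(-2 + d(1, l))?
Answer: -70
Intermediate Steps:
V(l) = 3*l (V(l) = l*(-2 + 5) = l*3 = 3*l)
G(S) = -2 + S (G(S) = S - 2 = -2 + S)
(-1 + 6*6)*G(-2 - 1*(-2)) + V(0) = (-1 + 6*6)*(-2 + (-2 - 1*(-2))) + 3*0 = (-1 + 36)*(-2 + (-2 + 2)) + 0 = 35*(-2 + 0) + 0 = 35*(-2) + 0 = -70 + 0 = -70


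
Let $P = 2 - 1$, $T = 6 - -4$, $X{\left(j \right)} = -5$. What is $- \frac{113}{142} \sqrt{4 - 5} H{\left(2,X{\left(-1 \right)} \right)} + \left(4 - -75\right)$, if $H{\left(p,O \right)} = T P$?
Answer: $79 - \frac{565 i}{71} \approx 79.0 - 7.9577 i$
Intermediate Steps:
$T = 10$ ($T = 6 + 4 = 10$)
$P = 1$ ($P = 2 - 1 = 1$)
$H{\left(p,O \right)} = 10$ ($H{\left(p,O \right)} = 10 \cdot 1 = 10$)
$- \frac{113}{142} \sqrt{4 - 5} H{\left(2,X{\left(-1 \right)} \right)} + \left(4 - -75\right) = - \frac{113}{142} \sqrt{4 - 5} \cdot 10 + \left(4 - -75\right) = \left(-113\right) \frac{1}{142} \sqrt{-1} \cdot 10 + \left(4 + 75\right) = - \frac{113 i 10}{142} + 79 = - \frac{113 \cdot 10 i}{142} + 79 = - \frac{565 i}{71} + 79 = 79 - \frac{565 i}{71}$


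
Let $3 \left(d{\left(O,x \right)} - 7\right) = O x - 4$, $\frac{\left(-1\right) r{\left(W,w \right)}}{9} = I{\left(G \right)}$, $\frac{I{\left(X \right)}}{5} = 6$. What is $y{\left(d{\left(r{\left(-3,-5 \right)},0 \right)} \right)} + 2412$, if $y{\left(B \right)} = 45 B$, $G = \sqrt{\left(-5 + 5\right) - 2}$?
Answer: $2667$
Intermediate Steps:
$G = i \sqrt{2}$ ($G = \sqrt{0 - 2} = \sqrt{-2} = i \sqrt{2} \approx 1.4142 i$)
$I{\left(X \right)} = 30$ ($I{\left(X \right)} = 5 \cdot 6 = 30$)
$r{\left(W,w \right)} = -270$ ($r{\left(W,w \right)} = \left(-9\right) 30 = -270$)
$d{\left(O,x \right)} = \frac{17}{3} + \frac{O x}{3}$ ($d{\left(O,x \right)} = 7 + \frac{O x - 4}{3} = 7 + \frac{-4 + O x}{3} = 7 + \left(- \frac{4}{3} + \frac{O x}{3}\right) = \frac{17}{3} + \frac{O x}{3}$)
$y{\left(d{\left(r{\left(-3,-5 \right)},0 \right)} \right)} + 2412 = 45 \left(\frac{17}{3} + \frac{1}{3} \left(-270\right) 0\right) + 2412 = 45 \left(\frac{17}{3} + 0\right) + 2412 = 45 \cdot \frac{17}{3} + 2412 = 255 + 2412 = 2667$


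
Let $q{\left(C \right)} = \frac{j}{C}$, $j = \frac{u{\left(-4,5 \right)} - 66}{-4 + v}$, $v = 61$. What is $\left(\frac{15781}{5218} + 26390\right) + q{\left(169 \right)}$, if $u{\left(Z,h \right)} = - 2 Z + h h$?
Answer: $\frac{442215012613}{16754998} \approx 26393.0$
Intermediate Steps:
$u{\left(Z,h \right)} = h^{2} - 2 Z$ ($u{\left(Z,h \right)} = - 2 Z + h^{2} = h^{2} - 2 Z$)
$j = - \frac{11}{19}$ ($j = \frac{\left(5^{2} - -8\right) - 66}{-4 + 61} = \frac{\left(25 + 8\right) - 66}{57} = \left(33 - 66\right) \frac{1}{57} = \left(-33\right) \frac{1}{57} = - \frac{11}{19} \approx -0.57895$)
$q{\left(C \right)} = - \frac{11}{19 C}$
$\left(\frac{15781}{5218} + 26390\right) + q{\left(169 \right)} = \left(\frac{15781}{5218} + 26390\right) - \frac{11}{19 \cdot 169} = \left(15781 \cdot \frac{1}{5218} + 26390\right) - \frac{11}{3211} = \left(\frac{15781}{5218} + 26390\right) - \frac{11}{3211} = \frac{137718801}{5218} - \frac{11}{3211} = \frac{442215012613}{16754998}$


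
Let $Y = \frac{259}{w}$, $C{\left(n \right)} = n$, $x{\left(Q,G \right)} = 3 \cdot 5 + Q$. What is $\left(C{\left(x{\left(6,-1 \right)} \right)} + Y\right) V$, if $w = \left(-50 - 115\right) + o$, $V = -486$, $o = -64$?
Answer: $- \frac{2211300}{229} \approx -9656.3$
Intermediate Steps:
$x{\left(Q,G \right)} = 15 + Q$
$w = -229$ ($w = \left(-50 - 115\right) - 64 = -165 - 64 = -229$)
$Y = - \frac{259}{229}$ ($Y = \frac{259}{-229} = 259 \left(- \frac{1}{229}\right) = - \frac{259}{229} \approx -1.131$)
$\left(C{\left(x{\left(6,-1 \right)} \right)} + Y\right) V = \left(\left(15 + 6\right) - \frac{259}{229}\right) \left(-486\right) = \left(21 - \frac{259}{229}\right) \left(-486\right) = \frac{4550}{229} \left(-486\right) = - \frac{2211300}{229}$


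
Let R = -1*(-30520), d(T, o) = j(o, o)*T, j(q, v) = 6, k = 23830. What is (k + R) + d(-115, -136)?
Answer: 53660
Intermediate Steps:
d(T, o) = 6*T
R = 30520
(k + R) + d(-115, -136) = (23830 + 30520) + 6*(-115) = 54350 - 690 = 53660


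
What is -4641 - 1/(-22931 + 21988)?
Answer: -4376462/943 ≈ -4641.0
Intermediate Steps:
-4641 - 1/(-22931 + 21988) = -4641 - 1/(-943) = -4641 - 1*(-1/943) = -4641 + 1/943 = -4376462/943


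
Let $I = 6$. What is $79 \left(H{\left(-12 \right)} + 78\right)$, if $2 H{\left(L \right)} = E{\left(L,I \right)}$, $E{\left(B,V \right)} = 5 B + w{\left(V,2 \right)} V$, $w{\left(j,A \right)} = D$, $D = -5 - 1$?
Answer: $2370$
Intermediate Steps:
$D = -6$ ($D = -5 - 1 = -6$)
$w{\left(j,A \right)} = -6$
$E{\left(B,V \right)} = - 6 V + 5 B$ ($E{\left(B,V \right)} = 5 B - 6 V = - 6 V + 5 B$)
$H{\left(L \right)} = -18 + \frac{5 L}{2}$ ($H{\left(L \right)} = \frac{\left(-6\right) 6 + 5 L}{2} = \frac{-36 + 5 L}{2} = -18 + \frac{5 L}{2}$)
$79 \left(H{\left(-12 \right)} + 78\right) = 79 \left(\left(-18 + \frac{5}{2} \left(-12\right)\right) + 78\right) = 79 \left(\left(-18 - 30\right) + 78\right) = 79 \left(-48 + 78\right) = 79 \cdot 30 = 2370$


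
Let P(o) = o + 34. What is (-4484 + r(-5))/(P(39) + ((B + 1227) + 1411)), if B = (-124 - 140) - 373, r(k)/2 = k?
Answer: -2247/1037 ≈ -2.1668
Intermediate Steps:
r(k) = 2*k
B = -637 (B = -264 - 373 = -637)
P(o) = 34 + o
(-4484 + r(-5))/(P(39) + ((B + 1227) + 1411)) = (-4484 + 2*(-5))/((34 + 39) + ((-637 + 1227) + 1411)) = (-4484 - 10)/(73 + (590 + 1411)) = -4494/(73 + 2001) = -4494/2074 = -4494*1/2074 = -2247/1037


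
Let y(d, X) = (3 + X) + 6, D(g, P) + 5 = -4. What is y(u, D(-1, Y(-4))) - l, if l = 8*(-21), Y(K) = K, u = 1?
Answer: 168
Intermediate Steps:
l = -168
D(g, P) = -9 (D(g, P) = -5 - 4 = -9)
y(d, X) = 9 + X
y(u, D(-1, Y(-4))) - l = (9 - 9) - 1*(-168) = 0 + 168 = 168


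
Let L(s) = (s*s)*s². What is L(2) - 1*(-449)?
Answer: 465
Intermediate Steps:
L(s) = s⁴ (L(s) = s²*s² = s⁴)
L(2) - 1*(-449) = 2⁴ - 1*(-449) = 16 + 449 = 465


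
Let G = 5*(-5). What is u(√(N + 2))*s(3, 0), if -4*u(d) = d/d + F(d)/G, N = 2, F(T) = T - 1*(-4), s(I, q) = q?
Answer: 0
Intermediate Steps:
F(T) = 4 + T (F(T) = T + 4 = 4 + T)
G = -25
u(d) = -21/100 + d/100 (u(d) = -(d/d + (4 + d)/(-25))/4 = -(1 + (4 + d)*(-1/25))/4 = -(1 + (-4/25 - d/25))/4 = -(21/25 - d/25)/4 = -21/100 + d/100)
u(√(N + 2))*s(3, 0) = (-21/100 + √(2 + 2)/100)*0 = (-21/100 + √4/100)*0 = (-21/100 + (1/100)*2)*0 = (-21/100 + 1/50)*0 = -19/100*0 = 0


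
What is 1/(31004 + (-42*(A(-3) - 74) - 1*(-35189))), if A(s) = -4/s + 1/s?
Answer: 1/69259 ≈ 1.4439e-5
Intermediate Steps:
A(s) = -3/s (A(s) = -4/s + 1/s = -3/s)
1/(31004 + (-42*(A(-3) - 74) - 1*(-35189))) = 1/(31004 + (-42*(-3/(-3) - 74) - 1*(-35189))) = 1/(31004 + (-42*(-3*(-⅓) - 74) + 35189)) = 1/(31004 + (-42*(1 - 74) + 35189)) = 1/(31004 + (-42*(-73) + 35189)) = 1/(31004 + (3066 + 35189)) = 1/(31004 + 38255) = 1/69259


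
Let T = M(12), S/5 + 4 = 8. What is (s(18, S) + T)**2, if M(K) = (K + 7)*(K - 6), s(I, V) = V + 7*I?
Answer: 67600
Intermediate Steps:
S = 20 (S = -20 + 5*8 = -20 + 40 = 20)
M(K) = (-6 + K)*(7 + K) (M(K) = (7 + K)*(-6 + K) = (-6 + K)*(7 + K))
T = 114 (T = -42 + 12 + 12**2 = -42 + 12 + 144 = 114)
(s(18, S) + T)**2 = ((20 + 7*18) + 114)**2 = ((20 + 126) + 114)**2 = (146 + 114)**2 = 260**2 = 67600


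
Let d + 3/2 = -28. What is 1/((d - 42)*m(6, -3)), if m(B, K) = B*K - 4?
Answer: 1/1573 ≈ 0.00063573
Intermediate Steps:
m(B, K) = -4 + B*K
d = -59/2 (d = -3/2 - 28 = -59/2 ≈ -29.500)
1/((d - 42)*m(6, -3)) = 1/((-59/2 - 42)*(-4 + 6*(-3))) = 1/(-143*(-4 - 18)/2) = 1/(-143/2*(-22)) = 1/1573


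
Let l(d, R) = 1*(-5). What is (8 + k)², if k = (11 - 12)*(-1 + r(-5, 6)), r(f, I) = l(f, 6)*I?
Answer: 1521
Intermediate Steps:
l(d, R) = -5
r(f, I) = -5*I
k = 31 (k = (11 - 12)*(-1 - 5*6) = -(-1 - 30) = -1*(-31) = 31)
(8 + k)² = (8 + 31)² = 39² = 1521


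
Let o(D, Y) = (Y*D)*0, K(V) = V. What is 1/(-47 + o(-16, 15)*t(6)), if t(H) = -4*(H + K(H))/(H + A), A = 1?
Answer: -1/47 ≈ -0.021277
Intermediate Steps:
o(D, Y) = 0 (o(D, Y) = (D*Y)*0 = 0)
t(H) = -8*H/(1 + H) (t(H) = -4*(H + H)/(H + 1) = -4*2*H/(1 + H) = -8*H/(1 + H))
1/(-47 + o(-16, 15)*t(6)) = 1/(-47 + 0*(-8*6/(1 + 6))) = 1/(-47 + 0*(-8*6/7)) = 1/(-47 + 0*(-8*6*1/7)) = 1/(-47 + 0*(-48/7)) = 1/(-47 + 0) = 1/(-47) = -1/47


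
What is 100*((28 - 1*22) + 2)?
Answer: 800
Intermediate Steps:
100*((28 - 1*22) + 2) = 100*((28 - 22) + 2) = 100*(6 + 2) = 100*8 = 800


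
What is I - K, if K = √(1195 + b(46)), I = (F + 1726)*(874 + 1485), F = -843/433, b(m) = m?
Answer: 1761028885/433 - √1241 ≈ 4.0670e+6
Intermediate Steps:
F = -843/433 ≈ -1.9469
I = 1761028885/433 (I = (-843/433 + 1726)*(874 + 1485) = (746515/433)*2359 = 1761028885/433 ≈ 4.0670e+6)
K = √1241 (K = √(1195 + 46) = √1241 ≈ 35.228)
I - K = 1761028885/433 - √1241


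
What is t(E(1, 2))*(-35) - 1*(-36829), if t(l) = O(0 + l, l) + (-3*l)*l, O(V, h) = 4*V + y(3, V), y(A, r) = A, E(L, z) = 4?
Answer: 37844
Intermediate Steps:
O(V, h) = 3 + 4*V (O(V, h) = 4*V + 3 = 3 + 4*V)
t(l) = 3 - 3*l**2 + 4*l (t(l) = (3 + 4*(0 + l)) + (-3*l)*l = (3 + 4*l) - 3*l**2 = 3 - 3*l**2 + 4*l)
t(E(1, 2))*(-35) - 1*(-36829) = (3 - 3*4**2 + 4*4)*(-35) - 1*(-36829) = (3 - 3*16 + 16)*(-35) + 36829 = (3 - 48 + 16)*(-35) + 36829 = -29*(-35) + 36829 = 1015 + 36829 = 37844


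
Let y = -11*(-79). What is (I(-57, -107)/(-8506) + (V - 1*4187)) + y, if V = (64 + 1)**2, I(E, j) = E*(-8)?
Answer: 3857243/4253 ≈ 906.95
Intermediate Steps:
y = 869
I(E, j) = -8*E
V = 4225 (V = 65**2 = 4225)
(I(-57, -107)/(-8506) + (V - 1*4187)) + y = (-8*(-57)/(-8506) + (4225 - 1*4187)) + 869 = (456*(-1/8506) + (4225 - 4187)) + 869 = (-228/4253 + 38) + 869 = 161386/4253 + 869 = 3857243/4253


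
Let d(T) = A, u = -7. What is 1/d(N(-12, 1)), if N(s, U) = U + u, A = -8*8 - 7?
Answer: -1/71 ≈ -0.014085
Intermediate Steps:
A = -71 (A = -64 - 7 = -71)
N(s, U) = -7 + U (N(s, U) = U - 7 = -7 + U)
d(T) = -71
1/d(N(-12, 1)) = 1/(-71) = -1/71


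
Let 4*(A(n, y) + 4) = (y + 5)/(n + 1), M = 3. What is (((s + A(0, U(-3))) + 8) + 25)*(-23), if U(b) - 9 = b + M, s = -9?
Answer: -1081/2 ≈ -540.50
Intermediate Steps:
U(b) = 12 + b (U(b) = 9 + (b + 3) = 9 + (3 + b) = 12 + b)
A(n, y) = -4 + (5 + y)/(4*(1 + n)) (A(n, y) = -4 + ((y + 5)/(n + 1))/4 = -4 + ((5 + y)/(1 + n))/4 = -4 + (5 + y)/(4*(1 + n)))
(((s + A(0, U(-3))) + 8) + 25)*(-23) = (((-9 + (-11 + (12 - 3) - 16*0)/(4*(1 + 0))) + 8) + 25)*(-23) = (((-9 + (¼)*(-11 + 9 + 0)/1) + 8) + 25)*(-23) = (((-9 + (¼)*1*(-2)) + 8) + 25)*(-23) = (((-9 - ½) + 8) + 25)*(-23) = ((-19/2 + 8) + 25)*(-23) = (-3/2 + 25)*(-23) = (47/2)*(-23) = -1081/2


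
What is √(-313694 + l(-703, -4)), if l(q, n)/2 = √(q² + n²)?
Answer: √(-313694 + 10*√19769) ≈ 558.83*I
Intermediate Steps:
l(q, n) = 2*√(n² + q²) (l(q, n) = 2*√(q² + n²) = 2*√(n² + q²))
√(-313694 + l(-703, -4)) = √(-313694 + 2*√((-4)² + (-703)²)) = √(-313694 + 2*√(16 + 494209)) = √(-313694 + 2*√494225) = √(-313694 + 2*(5*√19769)) = √(-313694 + 10*√19769)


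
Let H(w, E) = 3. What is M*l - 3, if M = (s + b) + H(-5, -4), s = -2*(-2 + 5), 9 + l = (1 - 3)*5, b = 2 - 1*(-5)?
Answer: -79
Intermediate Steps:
b = 7 (b = 2 + 5 = 7)
l = -19 (l = -9 + (1 - 3)*5 = -9 - 2*5 = -9 - 10 = -19)
s = -6 (s = -2*3 = -6)
M = 4 (M = (-6 + 7) + 3 = 1 + 3 = 4)
M*l - 3 = 4*(-19) - 3 = -76 - 3 = -79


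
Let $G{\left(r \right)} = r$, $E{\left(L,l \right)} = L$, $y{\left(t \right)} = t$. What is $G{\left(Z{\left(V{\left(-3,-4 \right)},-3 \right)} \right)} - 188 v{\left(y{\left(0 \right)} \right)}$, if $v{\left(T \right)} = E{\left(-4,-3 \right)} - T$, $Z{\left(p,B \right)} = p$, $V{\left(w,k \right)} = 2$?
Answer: $754$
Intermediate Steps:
$v{\left(T \right)} = -4 - T$
$G{\left(Z{\left(V{\left(-3,-4 \right)},-3 \right)} \right)} - 188 v{\left(y{\left(0 \right)} \right)} = 2 - 188 \left(-4 - 0\right) = 2 - 188 \left(-4 + 0\right) = 2 - -752 = 2 + 752 = 754$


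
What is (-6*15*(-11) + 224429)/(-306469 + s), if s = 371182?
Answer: 225419/64713 ≈ 3.4834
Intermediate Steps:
(-6*15*(-11) + 224429)/(-306469 + s) = (-6*15*(-11) + 224429)/(-306469 + 371182) = (-90*(-11) + 224429)/64713 = (990 + 224429)*(1/64713) = 225419*(1/64713) = 225419/64713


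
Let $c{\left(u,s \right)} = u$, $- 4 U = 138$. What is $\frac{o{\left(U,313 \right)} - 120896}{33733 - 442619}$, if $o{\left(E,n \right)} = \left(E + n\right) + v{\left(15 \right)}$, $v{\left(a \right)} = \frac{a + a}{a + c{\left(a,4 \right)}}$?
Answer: $\frac{241233}{817772} \approx 0.29499$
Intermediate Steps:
$U = - \frac{69}{2}$ ($U = \left(- \frac{1}{4}\right) 138 = - \frac{69}{2} \approx -34.5$)
$v{\left(a \right)} = 1$ ($v{\left(a \right)} = \frac{a + a}{a + a} = \frac{2 a}{2 a} = 2 a \frac{1}{2 a} = 1$)
$o{\left(E,n \right)} = 1 + E + n$ ($o{\left(E,n \right)} = \left(E + n\right) + 1 = 1 + E + n$)
$\frac{o{\left(U,313 \right)} - 120896}{33733 - 442619} = \frac{\left(1 - \frac{69}{2} + 313\right) - 120896}{33733 - 442619} = \frac{\frac{559}{2} - 120896}{-408886} = \left(- \frac{241233}{2}\right) \left(- \frac{1}{408886}\right) = \frac{241233}{817772}$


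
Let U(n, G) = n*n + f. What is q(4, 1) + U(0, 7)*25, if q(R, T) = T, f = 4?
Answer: 101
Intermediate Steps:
U(n, G) = 4 + n² (U(n, G) = n*n + 4 = n² + 4 = 4 + n²)
q(4, 1) + U(0, 7)*25 = 1 + (4 + 0²)*25 = 1 + (4 + 0)*25 = 1 + 4*25 = 1 + 100 = 101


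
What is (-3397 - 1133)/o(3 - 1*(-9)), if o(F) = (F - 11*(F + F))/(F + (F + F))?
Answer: 4530/7 ≈ 647.14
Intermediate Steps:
o(F) = -7 (o(F) = (F - 22*F)/(F + 2*F) = (F - 22*F)/((3*F)) = (-21*F)*(1/(3*F)) = -7)
(-3397 - 1133)/o(3 - 1*(-9)) = (-3397 - 1133)/(-7) = -4530*(-⅐) = 4530/7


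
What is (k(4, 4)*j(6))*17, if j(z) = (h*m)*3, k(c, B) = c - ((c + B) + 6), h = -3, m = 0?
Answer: 0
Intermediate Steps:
k(c, B) = -6 - B (k(c, B) = c - ((B + c) + 6) = c - (6 + B + c) = c + (-6 - B - c) = -6 - B)
j(z) = 0 (j(z) = -3*0*3 = 0*3 = 0)
(k(4, 4)*j(6))*17 = ((-6 - 1*4)*0)*17 = ((-6 - 4)*0)*17 = -10*0*17 = 0*17 = 0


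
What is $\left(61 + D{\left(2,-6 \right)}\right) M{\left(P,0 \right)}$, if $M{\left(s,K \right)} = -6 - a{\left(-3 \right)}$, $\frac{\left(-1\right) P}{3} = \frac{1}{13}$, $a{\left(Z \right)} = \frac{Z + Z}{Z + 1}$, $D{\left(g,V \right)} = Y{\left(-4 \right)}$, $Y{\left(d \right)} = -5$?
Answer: $-504$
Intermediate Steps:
$D{\left(g,V \right)} = -5$
$a{\left(Z \right)} = \frac{2 Z}{1 + Z}$
$P = - \frac{3}{13} \approx -0.23077$
$M{\left(s,K \right)} = -9$ ($M{\left(s,K \right)} = -6 - 2 \left(-3\right) \frac{1}{1 - 3} = -6 - 2 \left(-3\right) \frac{1}{-2} = -6 - 2 \left(-3\right) \left(- \frac{1}{2}\right) = -6 - 3 = -9$)
$\left(61 + D{\left(2,-6 \right)}\right) M{\left(P,0 \right)} = \left(61 - 5\right) \left(-9\right) = 56 \left(-9\right) = -504$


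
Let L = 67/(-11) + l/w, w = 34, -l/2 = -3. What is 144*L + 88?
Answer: -142808/187 ≈ -763.68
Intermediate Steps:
l = 6 (l = -2*(-3) = 6)
L = -1106/187 (L = 67/(-11) + 6/34 = 67*(-1/11) + 6*(1/34) = -67/11 + 3/17 = -1106/187 ≈ -5.9144)
144*L + 88 = 144*(-1106/187) + 88 = -159264/187 + 88 = -142808/187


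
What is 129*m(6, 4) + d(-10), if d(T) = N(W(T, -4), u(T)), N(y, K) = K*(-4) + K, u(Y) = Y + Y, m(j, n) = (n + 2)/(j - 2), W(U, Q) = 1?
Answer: 507/2 ≈ 253.50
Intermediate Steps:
m(j, n) = (2 + n)/(-2 + j)
u(Y) = 2*Y
N(y, K) = -3*K (N(y, K) = -4*K + K = -3*K)
d(T) = -6*T
129*m(6, 4) + d(-10) = 129*((2 + 4)/(-2 + 6)) - 6*(-10) = 129*(6/4) + 60 = 129*((¼)*6) + 60 = 129*(3/2) + 60 = 387/2 + 60 = 507/2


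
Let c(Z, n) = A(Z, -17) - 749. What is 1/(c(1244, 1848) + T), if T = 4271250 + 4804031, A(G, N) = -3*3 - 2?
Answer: 1/9074521 ≈ 1.1020e-7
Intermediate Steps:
A(G, N) = -11 (A(G, N) = -9 - 2 = -11)
c(Z, n) = -760 (c(Z, n) = -11 - 749 = -760)
T = 9075281
1/(c(1244, 1848) + T) = 1/(-760 + 9075281) = 1/9074521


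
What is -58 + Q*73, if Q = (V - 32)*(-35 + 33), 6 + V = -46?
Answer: 12206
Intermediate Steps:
V = -52 (V = -6 - 46 = -52)
Q = 168 (Q = (-52 - 32)*(-35 + 33) = -84*(-2) = 168)
-58 + Q*73 = -58 + 168*73 = -58 + 12264 = 12206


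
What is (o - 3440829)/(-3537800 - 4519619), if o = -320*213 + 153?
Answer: 3508836/8057419 ≈ 0.43548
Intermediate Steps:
o = -68007 (o = -68160 + 153 = -68007)
(o - 3440829)/(-3537800 - 4519619) = (-68007 - 3440829)/(-3537800 - 4519619) = -3508836/(-8057419) = -3508836*(-1/8057419) = 3508836/8057419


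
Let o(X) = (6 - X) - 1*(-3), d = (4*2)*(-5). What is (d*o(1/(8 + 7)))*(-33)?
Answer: 11792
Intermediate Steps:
d = -40 (d = 8*(-5) = -40)
o(X) = 9 - X (o(X) = (6 - X) + 3 = 9 - X)
(d*o(1/(8 + 7)))*(-33) = -40*(9 - 1/(8 + 7))*(-33) = -40*(9 - 1/15)*(-33) = -40*134/15*(-33) = -1072/3*(-33) = 11792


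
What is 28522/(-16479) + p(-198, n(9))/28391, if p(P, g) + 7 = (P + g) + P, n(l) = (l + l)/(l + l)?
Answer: -816392660/467855289 ≈ -1.7450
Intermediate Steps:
n(l) = 1 (n(l) = (2*l)/((2*l)) = (2*l)*(1/(2*l)) = 1)
p(P, g) = -7 + g + 2*P (p(P, g) = -7 + ((P + g) + P) = -7 + (g + 2*P) = -7 + g + 2*P)
28522/(-16479) + p(-198, n(9))/28391 = 28522/(-16479) + (-7 + 1 + 2*(-198))/28391 = 28522*(-1/16479) + (-7 + 1 - 396)*(1/28391) = -28522/16479 - 402*1/28391 = -28522/16479 - 402/28391 = -816392660/467855289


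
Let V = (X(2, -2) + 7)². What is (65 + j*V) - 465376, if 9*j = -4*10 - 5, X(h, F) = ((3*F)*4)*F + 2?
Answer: -481556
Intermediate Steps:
X(h, F) = 2 + 12*F² (X(h, F) = (12*F)*F + 2 = 12*F² + 2 = 2 + 12*F²)
j = -5 (j = (-4*10 - 5)/9 = (-40 - 5)/9 = (⅑)*(-45) = -5)
V = 3249 (V = ((2 + 12*(-2)²) + 7)² = ((2 + 12*4) + 7)² = ((2 + 48) + 7)² = (50 + 7)² = 57² = 3249)
(65 + j*V) - 465376 = (65 - 5*3249) - 465376 = (65 - 16245) - 465376 = -16180 - 465376 = -481556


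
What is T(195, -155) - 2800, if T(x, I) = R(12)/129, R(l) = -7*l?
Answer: -120428/43 ≈ -2800.7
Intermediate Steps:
T(x, I) = -28/43 (T(x, I) = -7*12/129 = -84*1/129 = -28/43)
T(195, -155) - 2800 = -28/43 - 2800 = -120428/43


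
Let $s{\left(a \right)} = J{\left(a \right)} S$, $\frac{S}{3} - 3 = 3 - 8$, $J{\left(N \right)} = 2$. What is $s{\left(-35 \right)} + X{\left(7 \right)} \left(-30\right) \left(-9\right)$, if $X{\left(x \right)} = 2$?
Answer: $528$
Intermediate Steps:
$S = -6$ ($S = 9 + 3 \left(3 - 8\right) = 9 + 3 \left(-5\right) = 9 - 15 = -6$)
$s{\left(a \right)} = -12$ ($s{\left(a \right)} = 2 \left(-6\right) = -12$)
$s{\left(-35 \right)} + X{\left(7 \right)} \left(-30\right) \left(-9\right) = -12 + 2 \left(-30\right) \left(-9\right) = -12 - -540 = -12 + 540 = 528$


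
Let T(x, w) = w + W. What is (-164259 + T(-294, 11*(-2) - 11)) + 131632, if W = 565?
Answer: -32095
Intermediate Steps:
T(x, w) = 565 + w (T(x, w) = w + 565 = 565 + w)
(-164259 + T(-294, 11*(-2) - 11)) + 131632 = (-164259 + (565 + (11*(-2) - 11))) + 131632 = (-164259 + (565 + (-22 - 11))) + 131632 = (-164259 + (565 - 33)) + 131632 = (-164259 + 532) + 131632 = -163727 + 131632 = -32095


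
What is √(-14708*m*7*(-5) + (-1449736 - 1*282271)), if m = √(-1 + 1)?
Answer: I*√1732007 ≈ 1316.1*I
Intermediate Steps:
m = 0 (m = √0 = 0)
√(-14708*m*7*(-5) + (-1449736 - 1*282271)) = √(-14708*0*7*(-5) + (-1449736 - 1*282271)) = √(-0*(-5) + (-1449736 - 282271)) = √(-14708*0 - 1732007) = √(0 - 1732007) = √(-1732007) = I*√1732007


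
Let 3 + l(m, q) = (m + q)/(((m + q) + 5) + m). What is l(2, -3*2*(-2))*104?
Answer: -728/3 ≈ -242.67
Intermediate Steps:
l(m, q) = -3 + (m + q)/(5 + q + 2*m) (l(m, q) = -3 + (m + q)/(((m + q) + 5) + m) = -3 + (m + q)/((5 + m + q) + m) = -3 + (m + q)/(5 + q + 2*m))
l(2, -3*2*(-2))*104 = ((-15 - 5*2 - 2*(-3*2)*(-2))/(5 - 3*2*(-2) + 2*2))*104 = ((-15 - 10 - (-12)*(-2))/(5 - 6*(-2) + 4))*104 = ((-15 - 10 - 2*12)/(5 + 12 + 4))*104 = ((-15 - 10 - 24)/21)*104 = ((1/21)*(-49))*104 = -7/3*104 = -728/3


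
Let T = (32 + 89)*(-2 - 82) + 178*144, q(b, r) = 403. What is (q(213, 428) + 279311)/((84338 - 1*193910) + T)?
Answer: -46619/15684 ≈ -2.9724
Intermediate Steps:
T = 15468 (T = 121*(-84) + 25632 = -10164 + 25632 = 15468)
(q(213, 428) + 279311)/((84338 - 1*193910) + T) = (403 + 279311)/((84338 - 1*193910) + 15468) = 279714/((84338 - 193910) + 15468) = 279714/(-109572 + 15468) = 279714/(-94104) = 279714*(-1/94104) = -46619/15684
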